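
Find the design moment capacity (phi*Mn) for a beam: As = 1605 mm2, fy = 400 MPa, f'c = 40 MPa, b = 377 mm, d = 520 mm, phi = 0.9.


a = As * fy / (0.85 * f'c * b)
= 1605 * 400 / (0.85 * 40 * 377)
= 50.0858 mm
Mn = As * fy * (d - a/2) / 10^6
= 317.7625 kN-m
phi*Mn = 0.9 * 317.7625 = 285.99 kN-m

285.99


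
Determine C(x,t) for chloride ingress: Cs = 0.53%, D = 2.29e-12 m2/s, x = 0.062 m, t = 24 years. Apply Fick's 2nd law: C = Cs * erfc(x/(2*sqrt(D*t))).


t_seconds = 24 * 365.25 * 24 * 3600 = 757382400.0 s
arg = 0.062 / (2 * sqrt(2.29e-12 * 757382400.0))
= 0.7444
erfc(0.7444) = 0.2925
C = 0.53 * 0.2925 = 0.155%

0.155


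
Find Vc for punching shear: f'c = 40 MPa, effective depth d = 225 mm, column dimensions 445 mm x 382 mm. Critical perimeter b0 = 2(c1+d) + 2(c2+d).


b0 = 2*(445 + 225) + 2*(382 + 225) = 2554 mm
Vc = 0.33 * sqrt(40) * 2554 * 225 / 1000
= 1199.35 kN

1199.35


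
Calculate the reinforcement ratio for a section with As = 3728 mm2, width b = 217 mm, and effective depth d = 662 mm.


rho = As / (b * d)
= 3728 / (217 * 662)
= 0.026

0.026


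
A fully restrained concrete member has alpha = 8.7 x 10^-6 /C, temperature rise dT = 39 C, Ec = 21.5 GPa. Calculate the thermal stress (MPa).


sigma = alpha * dT * Ec
= 8.7e-6 * 39 * 21.5 * 1000
= 7.295 MPa

7.295


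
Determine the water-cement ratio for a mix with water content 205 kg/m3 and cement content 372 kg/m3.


w/c = water / cement
w/c = 205 / 372 = 0.551

0.551


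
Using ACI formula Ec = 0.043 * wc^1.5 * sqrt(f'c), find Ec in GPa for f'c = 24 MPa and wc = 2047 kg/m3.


Ec = 0.043 * 2047^1.5 * sqrt(24) / 1000
= 19.51 GPa

19.51


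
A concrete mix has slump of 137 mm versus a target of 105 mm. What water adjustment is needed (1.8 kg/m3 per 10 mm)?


Difference = 105 - 137 = -32 mm
Water adjustment = -32 * 1.8 / 10 = -5.8 kg/m3

-5.8


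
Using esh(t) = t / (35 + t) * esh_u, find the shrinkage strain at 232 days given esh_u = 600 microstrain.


esh(232) = 232 / (35 + 232) * 600
= 232 / 267 * 600
= 521.3 microstrain

521.3


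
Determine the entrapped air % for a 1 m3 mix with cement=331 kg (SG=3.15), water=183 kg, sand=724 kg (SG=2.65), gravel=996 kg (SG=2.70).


Vol cement = 331 / (3.15 * 1000) = 0.105079 m3
Vol water = 183 / 1000 = 0.183 m3
Vol sand = 724 / (2.65 * 1000) = 0.273208 m3
Vol gravel = 996 / (2.70 * 1000) = 0.368889 m3
Total solid + water volume = 0.930176 m3
Air = (1 - 0.930176) * 100 = 6.98%

6.98


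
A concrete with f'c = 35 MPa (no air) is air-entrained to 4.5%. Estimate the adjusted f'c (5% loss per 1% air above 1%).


Strength loss = (4.5 - 1) * 5 = 17.5%
f'c = 35 * (1 - 17.5/100)
= 28.88 MPa

28.88


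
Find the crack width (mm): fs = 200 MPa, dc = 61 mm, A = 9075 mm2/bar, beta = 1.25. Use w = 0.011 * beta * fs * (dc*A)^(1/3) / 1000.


w = 0.011 * beta * fs * (dc * A)^(1/3) / 1000
= 0.011 * 1.25 * 200 * (61 * 9075)^(1/3) / 1000
= 0.226 mm

0.226


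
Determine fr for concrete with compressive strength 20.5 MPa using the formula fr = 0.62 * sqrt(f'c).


fr = 0.62 * sqrt(20.5)
= 2.807 MPa

2.807


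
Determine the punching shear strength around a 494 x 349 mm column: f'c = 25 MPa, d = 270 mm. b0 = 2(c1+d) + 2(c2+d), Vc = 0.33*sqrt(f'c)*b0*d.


b0 = 2*(494 + 270) + 2*(349 + 270) = 2766 mm
Vc = 0.33 * sqrt(25) * 2766 * 270 / 1000
= 1232.25 kN

1232.25


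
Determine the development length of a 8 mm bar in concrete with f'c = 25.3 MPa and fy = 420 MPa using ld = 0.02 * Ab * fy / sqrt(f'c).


Ab = pi * 8^2 / 4 = 50.265 mm2
ld = 0.02 * 50.265 * 420 / sqrt(25.3)
= 83.9 mm

83.9


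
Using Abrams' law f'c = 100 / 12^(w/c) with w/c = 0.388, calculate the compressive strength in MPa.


f'c = 100 / 12^0.388
= 100 / 2.623
= 38.13 MPa

38.13


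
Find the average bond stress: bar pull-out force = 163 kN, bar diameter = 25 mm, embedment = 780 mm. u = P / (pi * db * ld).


u = P / (pi * db * ld)
= 163 * 1000 / (pi * 25 * 780)
= 2.661 MPa

2.661


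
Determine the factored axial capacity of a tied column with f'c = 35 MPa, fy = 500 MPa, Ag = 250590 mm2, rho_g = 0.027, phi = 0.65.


Ast = rho * Ag = 0.027 * 250590 = 6765.93 mm2
phi*Pn = 0.65 * 0.80 * (0.85 * 35 * (250590 - 6765.93) + 500 * 6765.93) / 1000
= 5531.1 kN

5531.1


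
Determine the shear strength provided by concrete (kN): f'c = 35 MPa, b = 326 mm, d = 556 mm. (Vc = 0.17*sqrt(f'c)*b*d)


Vc = 0.17 * sqrt(35) * 326 * 556 / 1000
= 182.3 kN

182.3


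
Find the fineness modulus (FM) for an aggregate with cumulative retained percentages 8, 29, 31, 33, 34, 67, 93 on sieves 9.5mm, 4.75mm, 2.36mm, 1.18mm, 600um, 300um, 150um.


FM = sum(cumulative % retained) / 100
= 295 / 100
= 2.95

2.95


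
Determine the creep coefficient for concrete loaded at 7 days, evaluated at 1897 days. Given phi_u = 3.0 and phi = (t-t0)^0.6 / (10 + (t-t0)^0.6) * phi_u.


dt = 1897 - 7 = 1890
phi = 1890^0.6 / (10 + 1890^0.6) * 3.0
= 2.707

2.707


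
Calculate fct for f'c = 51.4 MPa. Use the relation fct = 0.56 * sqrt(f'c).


fct = 0.56 * sqrt(51.4)
= 0.56 * 7.169
= 4.015 MPa

4.015


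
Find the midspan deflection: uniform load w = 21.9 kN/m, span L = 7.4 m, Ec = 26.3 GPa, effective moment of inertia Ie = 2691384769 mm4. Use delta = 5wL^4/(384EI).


Convert: L = 7.4 m = 7400 mm, Ec = 26.3 GPa = 26300 MPa
delta = 5 * 21.9 * 7400^4 / (384 * 26300 * 2691384769)
= 12.08 mm

12.08


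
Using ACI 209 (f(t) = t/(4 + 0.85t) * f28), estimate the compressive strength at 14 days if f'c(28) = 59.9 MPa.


f(14) = 14 / (4 + 0.85 * 14) * 59.9
= 14 / 15.9 * 59.9
= 52.74 MPa

52.74


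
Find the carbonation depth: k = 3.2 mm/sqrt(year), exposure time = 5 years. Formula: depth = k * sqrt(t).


depth = k * sqrt(t)
= 3.2 * sqrt(5)
= 7.16 mm

7.16


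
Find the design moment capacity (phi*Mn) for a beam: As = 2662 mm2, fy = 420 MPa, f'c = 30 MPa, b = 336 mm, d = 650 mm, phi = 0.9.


a = As * fy / (0.85 * f'c * b)
= 2662 * 420 / (0.85 * 30 * 336)
= 130.4902 mm
Mn = As * fy * (d - a/2) / 10^6
= 653.7794 kN-m
phi*Mn = 0.9 * 653.7794 = 588.4 kN-m

588.4


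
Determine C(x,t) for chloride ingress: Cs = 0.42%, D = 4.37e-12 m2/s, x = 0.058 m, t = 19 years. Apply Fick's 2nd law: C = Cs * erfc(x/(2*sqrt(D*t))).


t_seconds = 19 * 365.25 * 24 * 3600 = 599594400.0 s
arg = 0.058 / (2 * sqrt(4.37e-12 * 599594400.0))
= 0.5665
erfc(0.5665) = 0.423
C = 0.42 * 0.423 = 0.1777%

0.1777


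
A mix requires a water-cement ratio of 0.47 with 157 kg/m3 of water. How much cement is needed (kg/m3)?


Cement = water / (w/c)
= 157 / 0.47
= 334.0 kg/m3

334.0


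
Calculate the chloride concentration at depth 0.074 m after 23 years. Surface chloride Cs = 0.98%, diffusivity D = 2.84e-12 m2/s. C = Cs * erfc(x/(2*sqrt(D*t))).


t_seconds = 23 * 365.25 * 24 * 3600 = 725824800.0 s
arg = 0.074 / (2 * sqrt(2.84e-12 * 725824800.0))
= 0.8149
erfc(0.8149) = 0.2491
C = 0.98 * 0.2491 = 0.2441%

0.2441


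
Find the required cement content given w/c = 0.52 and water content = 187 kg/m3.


Cement = water / (w/c)
= 187 / 0.52
= 359.6 kg/m3

359.6


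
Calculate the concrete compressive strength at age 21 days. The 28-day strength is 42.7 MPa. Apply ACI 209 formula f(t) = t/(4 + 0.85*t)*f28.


f(21) = 21 / (4 + 0.85 * 21) * 42.7
= 21 / 21.85 * 42.7
= 41.04 MPa

41.04


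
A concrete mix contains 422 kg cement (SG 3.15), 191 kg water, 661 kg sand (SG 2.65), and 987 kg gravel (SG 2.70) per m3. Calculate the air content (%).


Vol cement = 422 / (3.15 * 1000) = 0.133968 m3
Vol water = 191 / 1000 = 0.191 m3
Vol sand = 661 / (2.65 * 1000) = 0.249434 m3
Vol gravel = 987 / (2.70 * 1000) = 0.365556 m3
Total solid + water volume = 0.939958 m3
Air = (1 - 0.939958) * 100 = 6.0%

6.0


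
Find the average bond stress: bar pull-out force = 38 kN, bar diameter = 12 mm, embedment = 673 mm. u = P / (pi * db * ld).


u = P / (pi * db * ld)
= 38 * 1000 / (pi * 12 * 673)
= 1.498 MPa

1.498


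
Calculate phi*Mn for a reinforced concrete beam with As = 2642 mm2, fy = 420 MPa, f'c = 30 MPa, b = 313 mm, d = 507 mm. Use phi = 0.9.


a = As * fy / (0.85 * f'c * b)
= 2642 * 420 / (0.85 * 30 * 313)
= 139.0265 mm
Mn = As * fy * (d - a/2) / 10^6
= 485.4528 kN-m
phi*Mn = 0.9 * 485.4528 = 436.91 kN-m

436.91


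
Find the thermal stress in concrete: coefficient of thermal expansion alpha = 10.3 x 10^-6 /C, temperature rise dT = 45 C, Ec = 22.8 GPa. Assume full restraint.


sigma = alpha * dT * Ec
= 10.3e-6 * 45 * 22.8 * 1000
= 10.568 MPa

10.568


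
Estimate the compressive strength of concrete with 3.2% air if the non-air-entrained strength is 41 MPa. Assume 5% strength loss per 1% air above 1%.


Strength loss = (3.2 - 1) * 5 = 11.0%
f'c = 41 * (1 - 11.0/100)
= 36.49 MPa

36.49


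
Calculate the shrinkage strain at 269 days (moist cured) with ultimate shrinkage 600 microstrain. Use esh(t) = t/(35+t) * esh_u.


esh(269) = 269 / (35 + 269) * 600
= 269 / 304 * 600
= 530.9 microstrain

530.9


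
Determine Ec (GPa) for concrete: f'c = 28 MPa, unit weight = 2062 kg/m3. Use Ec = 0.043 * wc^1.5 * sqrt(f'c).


Ec = 0.043 * 2062^1.5 * sqrt(28) / 1000
= 21.3 GPa

21.3


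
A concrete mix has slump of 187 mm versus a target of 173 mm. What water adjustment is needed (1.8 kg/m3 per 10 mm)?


Difference = 173 - 187 = -14 mm
Water adjustment = -14 * 1.8 / 10 = -2.5 kg/m3

-2.5


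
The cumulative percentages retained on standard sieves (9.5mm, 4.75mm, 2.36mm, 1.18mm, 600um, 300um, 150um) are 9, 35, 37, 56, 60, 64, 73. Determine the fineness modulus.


FM = sum(cumulative % retained) / 100
= 334 / 100
= 3.34

3.34


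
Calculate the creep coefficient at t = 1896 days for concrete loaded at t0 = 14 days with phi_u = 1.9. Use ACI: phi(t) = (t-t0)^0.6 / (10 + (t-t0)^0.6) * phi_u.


dt = 1896 - 14 = 1882
phi = 1882^0.6 / (10 + 1882^0.6) * 1.9
= 1.714

1.714


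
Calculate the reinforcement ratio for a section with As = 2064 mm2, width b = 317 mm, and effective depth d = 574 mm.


rho = As / (b * d)
= 2064 / (317 * 574)
= 0.0113

0.0113


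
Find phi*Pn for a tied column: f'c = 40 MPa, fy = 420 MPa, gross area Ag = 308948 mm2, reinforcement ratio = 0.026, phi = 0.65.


Ast = rho * Ag = 0.026 * 308948 = 8032.648 mm2
phi*Pn = 0.65 * 0.80 * (0.85 * 40 * (308948 - 8032.648) + 420 * 8032.648) / 1000
= 7074.51 kN

7074.51


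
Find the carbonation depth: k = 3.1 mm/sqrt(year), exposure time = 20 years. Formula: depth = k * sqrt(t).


depth = k * sqrt(t)
= 3.1 * sqrt(20)
= 13.86 mm

13.86


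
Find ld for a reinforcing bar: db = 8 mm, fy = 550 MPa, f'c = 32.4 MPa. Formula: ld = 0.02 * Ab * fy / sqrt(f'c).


Ab = pi * 8^2 / 4 = 50.265 mm2
ld = 0.02 * 50.265 * 550 / sqrt(32.4)
= 97.1 mm

97.1


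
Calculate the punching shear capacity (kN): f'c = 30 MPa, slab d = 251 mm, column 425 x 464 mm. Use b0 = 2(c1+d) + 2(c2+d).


b0 = 2*(425 + 251) + 2*(464 + 251) = 2782 mm
Vc = 0.33 * sqrt(30) * 2782 * 251 / 1000
= 1262.13 kN

1262.13


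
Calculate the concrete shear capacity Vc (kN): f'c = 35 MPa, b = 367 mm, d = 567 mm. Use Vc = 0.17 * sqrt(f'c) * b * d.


Vc = 0.17 * sqrt(35) * 367 * 567 / 1000
= 209.28 kN

209.28


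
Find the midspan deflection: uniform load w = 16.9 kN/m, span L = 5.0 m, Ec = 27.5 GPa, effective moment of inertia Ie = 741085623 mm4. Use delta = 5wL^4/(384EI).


Convert: L = 5.0 m = 5000 mm, Ec = 27.5 GPa = 27500 MPa
delta = 5 * 16.9 * 5000^4 / (384 * 27500 * 741085623)
= 6.75 mm

6.75


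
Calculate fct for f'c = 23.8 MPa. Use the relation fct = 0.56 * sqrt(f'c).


fct = 0.56 * sqrt(23.8)
= 0.56 * 4.879
= 2.732 MPa

2.732


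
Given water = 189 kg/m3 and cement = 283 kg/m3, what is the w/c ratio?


w/c = water / cement
w/c = 189 / 283 = 0.668

0.668


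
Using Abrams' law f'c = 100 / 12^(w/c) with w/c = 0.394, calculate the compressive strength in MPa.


f'c = 100 / 12^0.394
= 100 / 2.662
= 37.57 MPa

37.57


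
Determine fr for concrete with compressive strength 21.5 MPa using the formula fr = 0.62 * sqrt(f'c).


fr = 0.62 * sqrt(21.5)
= 2.875 MPa

2.875


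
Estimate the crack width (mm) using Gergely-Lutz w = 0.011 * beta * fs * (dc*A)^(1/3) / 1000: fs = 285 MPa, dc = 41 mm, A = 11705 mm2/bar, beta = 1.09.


w = 0.011 * beta * fs * (dc * A)^(1/3) / 1000
= 0.011 * 1.09 * 285 * (41 * 11705)^(1/3) / 1000
= 0.268 mm

0.268


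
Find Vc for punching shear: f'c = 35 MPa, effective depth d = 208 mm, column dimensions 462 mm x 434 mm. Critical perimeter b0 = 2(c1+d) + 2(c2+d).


b0 = 2*(462 + 208) + 2*(434 + 208) = 2624 mm
Vc = 0.33 * sqrt(35) * 2624 * 208 / 1000
= 1065.55 kN

1065.55


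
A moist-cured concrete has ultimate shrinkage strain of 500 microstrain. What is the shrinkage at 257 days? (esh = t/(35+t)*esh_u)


esh(257) = 257 / (35 + 257) * 500
= 257 / 292 * 500
= 440.1 microstrain

440.1


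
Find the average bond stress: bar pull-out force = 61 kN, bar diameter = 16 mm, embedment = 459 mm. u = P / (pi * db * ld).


u = P / (pi * db * ld)
= 61 * 1000 / (pi * 16 * 459)
= 2.644 MPa

2.644


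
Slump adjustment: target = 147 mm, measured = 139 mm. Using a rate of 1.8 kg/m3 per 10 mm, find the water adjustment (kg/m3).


Difference = 147 - 139 = 8 mm
Water adjustment = 8 * 1.8 / 10 = 1.4 kg/m3

1.4


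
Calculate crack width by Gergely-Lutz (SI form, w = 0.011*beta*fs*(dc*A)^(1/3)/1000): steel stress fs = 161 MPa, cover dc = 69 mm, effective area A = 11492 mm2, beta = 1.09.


w = 0.011 * beta * fs * (dc * A)^(1/3) / 1000
= 0.011 * 1.09 * 161 * (69 * 11492)^(1/3) / 1000
= 0.179 mm

0.179


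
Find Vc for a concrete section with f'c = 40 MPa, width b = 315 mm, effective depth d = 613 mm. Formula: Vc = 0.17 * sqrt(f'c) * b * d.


Vc = 0.17 * sqrt(40) * 315 * 613 / 1000
= 207.61 kN

207.61


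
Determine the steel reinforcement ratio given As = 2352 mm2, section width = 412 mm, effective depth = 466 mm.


rho = As / (b * d)
= 2352 / (412 * 466)
= 0.0123

0.0123


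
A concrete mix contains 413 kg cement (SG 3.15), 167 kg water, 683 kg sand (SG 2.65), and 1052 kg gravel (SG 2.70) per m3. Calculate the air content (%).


Vol cement = 413 / (3.15 * 1000) = 0.131111 m3
Vol water = 167 / 1000 = 0.167 m3
Vol sand = 683 / (2.65 * 1000) = 0.257736 m3
Vol gravel = 1052 / (2.70 * 1000) = 0.38963 m3
Total solid + water volume = 0.945477 m3
Air = (1 - 0.945477) * 100 = 5.45%

5.45


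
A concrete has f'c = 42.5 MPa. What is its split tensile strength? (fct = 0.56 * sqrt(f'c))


fct = 0.56 * sqrt(42.5)
= 0.56 * 6.519
= 3.651 MPa

3.651


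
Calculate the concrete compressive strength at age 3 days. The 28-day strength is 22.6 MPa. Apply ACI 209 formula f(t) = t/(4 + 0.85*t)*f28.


f(3) = 3 / (4 + 0.85 * 3) * 22.6
= 3 / 6.55 * 22.6
= 10.35 MPa

10.35


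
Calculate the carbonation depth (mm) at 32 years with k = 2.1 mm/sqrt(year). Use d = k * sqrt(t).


depth = k * sqrt(t)
= 2.1 * sqrt(32)
= 11.88 mm

11.88


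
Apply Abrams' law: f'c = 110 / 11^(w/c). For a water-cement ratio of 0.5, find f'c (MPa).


f'c = 110 / 11^0.5
= 110 / 3.317
= 33.17 MPa

33.17


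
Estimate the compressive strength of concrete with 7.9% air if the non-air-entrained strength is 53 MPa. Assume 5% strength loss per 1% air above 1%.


Strength loss = (7.9 - 1) * 5 = 34.5%
f'c = 53 * (1 - 34.5/100)
= 34.72 MPa

34.72


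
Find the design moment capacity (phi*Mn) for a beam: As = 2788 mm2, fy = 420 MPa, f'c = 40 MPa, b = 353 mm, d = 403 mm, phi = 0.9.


a = As * fy / (0.85 * f'c * b)
= 2788 * 420 / (0.85 * 40 * 353)
= 97.5637 mm
Mn = As * fy * (d - a/2) / 10^6
= 414.7753 kN-m
phi*Mn = 0.9 * 414.7753 = 373.3 kN-m

373.3


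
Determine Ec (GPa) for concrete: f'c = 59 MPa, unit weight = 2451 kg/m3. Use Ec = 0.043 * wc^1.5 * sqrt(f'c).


Ec = 0.043 * 2451^1.5 * sqrt(59) / 1000
= 40.08 GPa

40.08


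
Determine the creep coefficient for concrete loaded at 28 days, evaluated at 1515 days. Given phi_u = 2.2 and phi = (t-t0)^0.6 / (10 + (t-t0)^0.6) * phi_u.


dt = 1515 - 28 = 1487
phi = 1487^0.6 / (10 + 1487^0.6) * 2.2
= 1.956

1.956


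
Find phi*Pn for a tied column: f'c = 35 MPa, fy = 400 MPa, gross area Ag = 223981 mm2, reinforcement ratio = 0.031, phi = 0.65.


Ast = rho * Ag = 0.031 * 223981 = 6943.411 mm2
phi*Pn = 0.65 * 0.80 * (0.85 * 35 * (223981 - 6943.411) + 400 * 6943.411) / 1000
= 4801.8 kN

4801.8


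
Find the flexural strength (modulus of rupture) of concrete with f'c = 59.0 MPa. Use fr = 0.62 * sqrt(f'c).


fr = 0.62 * sqrt(59.0)
= 4.762 MPa

4.762


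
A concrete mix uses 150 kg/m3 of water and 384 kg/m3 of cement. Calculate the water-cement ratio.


w/c = water / cement
w/c = 150 / 384 = 0.391

0.391


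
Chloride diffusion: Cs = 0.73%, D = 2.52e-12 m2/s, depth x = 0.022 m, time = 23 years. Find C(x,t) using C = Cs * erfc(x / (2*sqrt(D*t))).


t_seconds = 23 * 365.25 * 24 * 3600 = 725824800.0 s
arg = 0.022 / (2 * sqrt(2.52e-12 * 725824800.0))
= 0.2572
erfc(0.2572) = 0.7161
C = 0.73 * 0.7161 = 0.5227%

0.5227


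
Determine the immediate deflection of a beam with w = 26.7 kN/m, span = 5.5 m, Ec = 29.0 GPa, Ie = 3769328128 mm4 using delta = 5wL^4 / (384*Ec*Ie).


Convert: L = 5.5 m = 5500 mm, Ec = 29.0 GPa = 29000 MPa
delta = 5 * 26.7 * 5500^4 / (384 * 29000 * 3769328128)
= 2.91 mm

2.91


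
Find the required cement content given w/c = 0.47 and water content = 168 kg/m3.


Cement = water / (w/c)
= 168 / 0.47
= 357.4 kg/m3

357.4


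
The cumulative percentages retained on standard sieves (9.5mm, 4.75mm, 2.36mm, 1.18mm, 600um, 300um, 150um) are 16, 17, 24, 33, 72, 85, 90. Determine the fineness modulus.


FM = sum(cumulative % retained) / 100
= 337 / 100
= 3.37

3.37


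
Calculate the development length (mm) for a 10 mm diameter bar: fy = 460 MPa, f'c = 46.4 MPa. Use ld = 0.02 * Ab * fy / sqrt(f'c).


Ab = pi * 10^2 / 4 = 78.54 mm2
ld = 0.02 * 78.54 * 460 / sqrt(46.4)
= 106.1 mm

106.1


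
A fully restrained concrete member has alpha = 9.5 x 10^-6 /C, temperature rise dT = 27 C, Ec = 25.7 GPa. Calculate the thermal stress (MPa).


sigma = alpha * dT * Ec
= 9.5e-6 * 27 * 25.7 * 1000
= 6.592 MPa

6.592


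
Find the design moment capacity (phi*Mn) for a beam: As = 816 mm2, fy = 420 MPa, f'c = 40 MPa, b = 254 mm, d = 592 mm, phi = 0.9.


a = As * fy / (0.85 * f'c * b)
= 816 * 420 / (0.85 * 40 * 254)
= 39.685 mm
Mn = As * fy * (d - a/2) / 10^6
= 196.0898 kN-m
phi*Mn = 0.9 * 196.0898 = 176.48 kN-m

176.48


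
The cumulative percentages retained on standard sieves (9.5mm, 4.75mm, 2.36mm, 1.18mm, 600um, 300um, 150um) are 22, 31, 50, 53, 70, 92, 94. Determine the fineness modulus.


FM = sum(cumulative % retained) / 100
= 412 / 100
= 4.12

4.12


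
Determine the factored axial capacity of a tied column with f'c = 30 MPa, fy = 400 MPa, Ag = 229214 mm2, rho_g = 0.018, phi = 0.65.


Ast = rho * Ag = 0.018 * 229214 = 4125.852 mm2
phi*Pn = 0.65 * 0.80 * (0.85 * 30 * (229214 - 4125.852) + 400 * 4125.852) / 1000
= 3842.85 kN

3842.85


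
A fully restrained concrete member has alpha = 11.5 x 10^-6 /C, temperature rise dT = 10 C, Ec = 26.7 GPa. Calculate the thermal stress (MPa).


sigma = alpha * dT * Ec
= 11.5e-6 * 10 * 26.7 * 1000
= 3.071 MPa

3.071


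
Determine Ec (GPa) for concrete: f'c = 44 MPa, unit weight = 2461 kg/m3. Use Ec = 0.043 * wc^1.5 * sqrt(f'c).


Ec = 0.043 * 2461^1.5 * sqrt(44) / 1000
= 34.82 GPa

34.82


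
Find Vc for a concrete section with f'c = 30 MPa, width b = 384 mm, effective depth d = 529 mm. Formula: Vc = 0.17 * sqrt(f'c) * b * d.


Vc = 0.17 * sqrt(30) * 384 * 529 / 1000
= 189.15 kN

189.15


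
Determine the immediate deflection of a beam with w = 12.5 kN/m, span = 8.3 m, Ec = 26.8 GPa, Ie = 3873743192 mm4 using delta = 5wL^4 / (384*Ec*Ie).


Convert: L = 8.3 m = 8300 mm, Ec = 26.8 GPa = 26800 MPa
delta = 5 * 12.5 * 8300^4 / (384 * 26800 * 3873743192)
= 7.44 mm

7.44


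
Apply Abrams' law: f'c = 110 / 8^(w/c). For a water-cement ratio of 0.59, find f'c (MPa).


f'c = 110 / 8^0.59
= 110 / 3.411
= 32.25 MPa

32.25


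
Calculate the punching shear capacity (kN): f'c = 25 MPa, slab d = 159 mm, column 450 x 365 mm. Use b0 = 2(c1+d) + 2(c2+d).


b0 = 2*(450 + 159) + 2*(365 + 159) = 2266 mm
Vc = 0.33 * sqrt(25) * 2266 * 159 / 1000
= 594.49 kN

594.49


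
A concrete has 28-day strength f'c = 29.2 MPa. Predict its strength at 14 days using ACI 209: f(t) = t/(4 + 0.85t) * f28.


f(14) = 14 / (4 + 0.85 * 14) * 29.2
= 14 / 15.9 * 29.2
= 25.71 MPa

25.71


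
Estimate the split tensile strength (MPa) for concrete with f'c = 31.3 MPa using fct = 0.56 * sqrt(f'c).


fct = 0.56 * sqrt(31.3)
= 0.56 * 5.595
= 3.133 MPa

3.133


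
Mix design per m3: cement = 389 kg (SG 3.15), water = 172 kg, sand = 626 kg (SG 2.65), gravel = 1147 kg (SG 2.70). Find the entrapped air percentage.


Vol cement = 389 / (3.15 * 1000) = 0.123492 m3
Vol water = 172 / 1000 = 0.172 m3
Vol sand = 626 / (2.65 * 1000) = 0.236226 m3
Vol gravel = 1147 / (2.70 * 1000) = 0.424815 m3
Total solid + water volume = 0.956533 m3
Air = (1 - 0.956533) * 100 = 4.35%

4.35


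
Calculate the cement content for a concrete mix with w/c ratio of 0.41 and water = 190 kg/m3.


Cement = water / (w/c)
= 190 / 0.41
= 463.4 kg/m3

463.4


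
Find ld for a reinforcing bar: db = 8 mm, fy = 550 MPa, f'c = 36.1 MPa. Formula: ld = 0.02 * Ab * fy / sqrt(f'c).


Ab = pi * 8^2 / 4 = 50.265 mm2
ld = 0.02 * 50.265 * 550 / sqrt(36.1)
= 92.0 mm

92.0


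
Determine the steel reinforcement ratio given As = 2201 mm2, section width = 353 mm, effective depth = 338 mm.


rho = As / (b * d)
= 2201 / (353 * 338)
= 0.0184

0.0184


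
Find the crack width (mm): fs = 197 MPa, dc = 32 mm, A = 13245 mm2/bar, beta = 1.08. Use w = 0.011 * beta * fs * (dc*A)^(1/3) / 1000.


w = 0.011 * beta * fs * (dc * A)^(1/3) / 1000
= 0.011 * 1.08 * 197 * (32 * 13245)^(1/3) / 1000
= 0.176 mm

0.176


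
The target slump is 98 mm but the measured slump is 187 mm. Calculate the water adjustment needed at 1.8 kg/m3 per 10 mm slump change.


Difference = 98 - 187 = -89 mm
Water adjustment = -89 * 1.8 / 10 = -16.0 kg/m3

-16.0


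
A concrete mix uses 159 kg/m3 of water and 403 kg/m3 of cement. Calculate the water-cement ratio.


w/c = water / cement
w/c = 159 / 403 = 0.395

0.395


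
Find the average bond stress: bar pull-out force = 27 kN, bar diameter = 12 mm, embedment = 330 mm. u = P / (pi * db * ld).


u = P / (pi * db * ld)
= 27 * 1000 / (pi * 12 * 330)
= 2.17 MPa

2.17


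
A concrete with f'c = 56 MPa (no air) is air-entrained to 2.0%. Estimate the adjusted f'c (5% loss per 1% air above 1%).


Strength loss = (2.0 - 1) * 5 = 5.0%
f'c = 56 * (1 - 5.0/100)
= 53.2 MPa

53.2


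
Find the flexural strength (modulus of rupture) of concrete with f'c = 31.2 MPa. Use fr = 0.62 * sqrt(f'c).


fr = 0.62 * sqrt(31.2)
= 3.463 MPa

3.463


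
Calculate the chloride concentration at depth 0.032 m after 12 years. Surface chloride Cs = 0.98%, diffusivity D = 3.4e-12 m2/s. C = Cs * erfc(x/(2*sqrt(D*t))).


t_seconds = 12 * 365.25 * 24 * 3600 = 378691200.0 s
arg = 0.032 / (2 * sqrt(3.4e-12 * 378691200.0))
= 0.4459
erfc(0.4459) = 0.5283
C = 0.98 * 0.5283 = 0.5177%

0.5177


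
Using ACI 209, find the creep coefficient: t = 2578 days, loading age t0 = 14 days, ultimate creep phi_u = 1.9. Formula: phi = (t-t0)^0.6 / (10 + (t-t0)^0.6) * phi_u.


dt = 2578 - 14 = 2564
phi = 2564^0.6 / (10 + 2564^0.6) * 1.9
= 1.743

1.743


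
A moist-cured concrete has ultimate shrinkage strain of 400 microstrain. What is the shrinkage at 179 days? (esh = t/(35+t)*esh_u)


esh(179) = 179 / (35 + 179) * 400
= 179 / 214 * 400
= 334.6 microstrain

334.6


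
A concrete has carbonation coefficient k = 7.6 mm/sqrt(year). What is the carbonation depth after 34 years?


depth = k * sqrt(t)
= 7.6 * sqrt(34)
= 44.32 mm

44.32


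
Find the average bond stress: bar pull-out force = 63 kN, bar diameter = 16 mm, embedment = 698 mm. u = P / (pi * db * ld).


u = P / (pi * db * ld)
= 63 * 1000 / (pi * 16 * 698)
= 1.796 MPa

1.796


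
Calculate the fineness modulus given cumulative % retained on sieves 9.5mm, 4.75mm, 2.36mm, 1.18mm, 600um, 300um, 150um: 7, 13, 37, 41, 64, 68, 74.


FM = sum(cumulative % retained) / 100
= 304 / 100
= 3.04

3.04


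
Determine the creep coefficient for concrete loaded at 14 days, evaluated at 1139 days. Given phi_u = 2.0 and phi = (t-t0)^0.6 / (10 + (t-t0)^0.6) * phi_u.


dt = 1139 - 14 = 1125
phi = 1125^0.6 / (10 + 1125^0.6) * 2.0
= 1.743

1.743


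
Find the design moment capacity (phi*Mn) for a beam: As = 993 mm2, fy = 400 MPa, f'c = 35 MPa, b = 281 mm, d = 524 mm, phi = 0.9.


a = As * fy / (0.85 * f'c * b)
= 993 * 400 / (0.85 * 35 * 281)
= 47.5134 mm
Mn = As * fy * (d - a/2) / 10^6
= 198.6966 kN-m
phi*Mn = 0.9 * 198.6966 = 178.83 kN-m

178.83


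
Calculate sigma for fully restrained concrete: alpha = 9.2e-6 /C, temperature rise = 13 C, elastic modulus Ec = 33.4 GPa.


sigma = alpha * dT * Ec
= 9.2e-6 * 13 * 33.4 * 1000
= 3.995 MPa

3.995


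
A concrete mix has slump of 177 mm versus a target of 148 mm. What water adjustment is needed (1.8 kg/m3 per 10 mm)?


Difference = 148 - 177 = -29 mm
Water adjustment = -29 * 1.8 / 10 = -5.2 kg/m3

-5.2


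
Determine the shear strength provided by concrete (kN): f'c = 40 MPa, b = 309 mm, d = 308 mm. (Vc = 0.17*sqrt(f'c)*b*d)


Vc = 0.17 * sqrt(40) * 309 * 308 / 1000
= 102.33 kN

102.33


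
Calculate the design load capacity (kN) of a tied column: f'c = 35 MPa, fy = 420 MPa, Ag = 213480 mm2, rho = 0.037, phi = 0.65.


Ast = rho * Ag = 0.037 * 213480 = 7898.76 mm2
phi*Pn = 0.65 * 0.80 * (0.85 * 35 * (213480 - 7898.76) + 420 * 7898.76) / 1000
= 4905.43 kN

4905.43


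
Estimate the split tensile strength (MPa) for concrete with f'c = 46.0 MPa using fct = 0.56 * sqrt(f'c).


fct = 0.56 * sqrt(46.0)
= 0.56 * 6.782
= 3.798 MPa

3.798


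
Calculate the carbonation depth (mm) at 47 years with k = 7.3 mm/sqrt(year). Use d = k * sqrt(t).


depth = k * sqrt(t)
= 7.3 * sqrt(47)
= 50.05 mm

50.05


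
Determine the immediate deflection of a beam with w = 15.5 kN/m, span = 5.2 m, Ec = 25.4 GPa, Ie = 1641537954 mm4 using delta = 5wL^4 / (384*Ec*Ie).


Convert: L = 5.2 m = 5200 mm, Ec = 25.4 GPa = 25400 MPa
delta = 5 * 15.5 * 5200^4 / (384 * 25400 * 1641537954)
= 3.54 mm

3.54


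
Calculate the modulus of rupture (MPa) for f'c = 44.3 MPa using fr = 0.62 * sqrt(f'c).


fr = 0.62 * sqrt(44.3)
= 4.127 MPa

4.127


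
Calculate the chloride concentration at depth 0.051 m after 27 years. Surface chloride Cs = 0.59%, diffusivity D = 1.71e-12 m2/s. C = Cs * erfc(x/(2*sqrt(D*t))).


t_seconds = 27 * 365.25 * 24 * 3600 = 852055200.0 s
arg = 0.051 / (2 * sqrt(1.71e-12 * 852055200.0))
= 0.668
erfc(0.668) = 0.3448
C = 0.59 * 0.3448 = 0.2034%

0.2034


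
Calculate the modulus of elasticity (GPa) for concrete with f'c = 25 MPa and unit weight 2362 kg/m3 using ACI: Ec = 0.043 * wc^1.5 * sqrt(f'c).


Ec = 0.043 * 2362^1.5 * sqrt(25) / 1000
= 24.68 GPa

24.68


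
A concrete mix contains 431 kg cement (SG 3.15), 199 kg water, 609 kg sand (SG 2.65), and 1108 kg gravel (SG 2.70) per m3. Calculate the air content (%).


Vol cement = 431 / (3.15 * 1000) = 0.136825 m3
Vol water = 199 / 1000 = 0.199 m3
Vol sand = 609 / (2.65 * 1000) = 0.229811 m3
Vol gravel = 1108 / (2.70 * 1000) = 0.41037 m3
Total solid + water volume = 0.976007 m3
Air = (1 - 0.976007) * 100 = 2.4%

2.4


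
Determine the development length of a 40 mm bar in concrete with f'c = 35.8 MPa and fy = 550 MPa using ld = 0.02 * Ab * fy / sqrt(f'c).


Ab = pi * 40^2 / 4 = 1256.637 mm2
ld = 0.02 * 1256.637 * 550 / sqrt(35.8)
= 2310.3 mm

2310.3


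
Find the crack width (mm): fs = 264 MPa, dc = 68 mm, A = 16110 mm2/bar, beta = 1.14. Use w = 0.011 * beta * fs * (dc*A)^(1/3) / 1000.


w = 0.011 * beta * fs * (dc * A)^(1/3) / 1000
= 0.011 * 1.14 * 264 * (68 * 16110)^(1/3) / 1000
= 0.341 mm

0.341


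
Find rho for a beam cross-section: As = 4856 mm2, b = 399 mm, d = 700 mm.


rho = As / (b * d)
= 4856 / (399 * 700)
= 0.0174

0.0174


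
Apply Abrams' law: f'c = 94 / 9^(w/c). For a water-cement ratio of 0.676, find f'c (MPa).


f'c = 94 / 9^0.676
= 94 / 4.416
= 21.28 MPa

21.28


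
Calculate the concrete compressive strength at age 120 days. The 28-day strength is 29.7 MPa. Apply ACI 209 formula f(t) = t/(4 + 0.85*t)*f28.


f(120) = 120 / (4 + 0.85 * 120) * 29.7
= 120 / 106.0 * 29.7
= 33.62 MPa

33.62


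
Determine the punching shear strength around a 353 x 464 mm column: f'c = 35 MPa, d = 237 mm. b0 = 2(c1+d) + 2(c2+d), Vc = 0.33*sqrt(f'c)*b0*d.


b0 = 2*(353 + 237) + 2*(464 + 237) = 2582 mm
Vc = 0.33 * sqrt(35) * 2582 * 237 / 1000
= 1194.68 kN

1194.68


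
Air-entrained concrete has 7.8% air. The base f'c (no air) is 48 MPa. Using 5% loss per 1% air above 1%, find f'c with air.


Strength loss = (7.8 - 1) * 5 = 34.0%
f'c = 48 * (1 - 34.0/100)
= 31.68 MPa

31.68


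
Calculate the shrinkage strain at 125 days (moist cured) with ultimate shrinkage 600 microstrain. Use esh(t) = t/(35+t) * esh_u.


esh(125) = 125 / (35 + 125) * 600
= 125 / 160 * 600
= 468.8 microstrain

468.8


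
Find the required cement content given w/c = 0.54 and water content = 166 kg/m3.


Cement = water / (w/c)
= 166 / 0.54
= 307.4 kg/m3

307.4


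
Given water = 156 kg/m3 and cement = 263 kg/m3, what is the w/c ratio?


w/c = water / cement
w/c = 156 / 263 = 0.593

0.593


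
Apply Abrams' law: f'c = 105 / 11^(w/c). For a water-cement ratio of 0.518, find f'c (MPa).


f'c = 105 / 11^0.518
= 105 / 3.463
= 30.32 MPa

30.32


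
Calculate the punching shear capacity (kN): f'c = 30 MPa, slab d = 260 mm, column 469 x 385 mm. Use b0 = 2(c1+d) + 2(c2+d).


b0 = 2*(469 + 260) + 2*(385 + 260) = 2748 mm
Vc = 0.33 * sqrt(30) * 2748 * 260 / 1000
= 1291.41 kN

1291.41


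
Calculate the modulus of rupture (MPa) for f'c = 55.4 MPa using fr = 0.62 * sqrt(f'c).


fr = 0.62 * sqrt(55.4)
= 4.615 MPa

4.615


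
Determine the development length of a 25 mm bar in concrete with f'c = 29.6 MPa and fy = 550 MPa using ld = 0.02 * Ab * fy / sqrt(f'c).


Ab = pi * 25^2 / 4 = 490.874 mm2
ld = 0.02 * 490.874 * 550 / sqrt(29.6)
= 992.5 mm

992.5


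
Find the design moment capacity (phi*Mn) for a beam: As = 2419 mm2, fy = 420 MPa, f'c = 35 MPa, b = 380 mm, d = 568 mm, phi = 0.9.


a = As * fy / (0.85 * f'c * b)
= 2419 * 420 / (0.85 * 35 * 380)
= 89.87 mm
Mn = As * fy * (d - a/2) / 10^6
= 531.4236 kN-m
phi*Mn = 0.9 * 531.4236 = 478.28 kN-m

478.28


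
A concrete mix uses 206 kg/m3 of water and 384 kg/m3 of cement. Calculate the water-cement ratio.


w/c = water / cement
w/c = 206 / 384 = 0.536

0.536


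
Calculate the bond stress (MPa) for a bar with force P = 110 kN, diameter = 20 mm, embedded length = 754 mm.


u = P / (pi * db * ld)
= 110 * 1000 / (pi * 20 * 754)
= 2.322 MPa

2.322


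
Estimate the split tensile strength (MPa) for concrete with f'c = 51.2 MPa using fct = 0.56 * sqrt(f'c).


fct = 0.56 * sqrt(51.2)
= 0.56 * 7.155
= 4.007 MPa

4.007


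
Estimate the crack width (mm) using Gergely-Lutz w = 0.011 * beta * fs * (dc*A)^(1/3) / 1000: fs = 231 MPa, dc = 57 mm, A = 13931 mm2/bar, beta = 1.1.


w = 0.011 * beta * fs * (dc * A)^(1/3) / 1000
= 0.011 * 1.1 * 231 * (57 * 13931)^(1/3) / 1000
= 0.259 mm

0.259


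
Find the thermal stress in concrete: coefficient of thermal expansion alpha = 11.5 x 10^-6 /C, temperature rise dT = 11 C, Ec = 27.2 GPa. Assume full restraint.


sigma = alpha * dT * Ec
= 11.5e-6 * 11 * 27.2 * 1000
= 3.441 MPa

3.441


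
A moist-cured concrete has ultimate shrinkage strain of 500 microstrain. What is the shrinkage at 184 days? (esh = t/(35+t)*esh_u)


esh(184) = 184 / (35 + 184) * 500
= 184 / 219 * 500
= 420.1 microstrain

420.1


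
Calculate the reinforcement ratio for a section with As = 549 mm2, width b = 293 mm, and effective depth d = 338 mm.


rho = As / (b * d)
= 549 / (293 * 338)
= 0.0055

0.0055


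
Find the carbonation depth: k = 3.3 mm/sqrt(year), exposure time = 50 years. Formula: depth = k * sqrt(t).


depth = k * sqrt(t)
= 3.3 * sqrt(50)
= 23.33 mm

23.33


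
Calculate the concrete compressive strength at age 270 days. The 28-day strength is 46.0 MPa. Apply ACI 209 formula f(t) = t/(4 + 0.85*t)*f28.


f(270) = 270 / (4 + 0.85 * 270) * 46.0
= 270 / 233.5 * 46.0
= 53.19 MPa

53.19


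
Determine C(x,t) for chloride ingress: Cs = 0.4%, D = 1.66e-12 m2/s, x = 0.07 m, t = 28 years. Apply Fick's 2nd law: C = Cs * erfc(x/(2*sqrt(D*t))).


t_seconds = 28 * 365.25 * 24 * 3600 = 883612800.0 s
arg = 0.07 / (2 * sqrt(1.66e-12 * 883612800.0))
= 0.9139
erfc(0.9139) = 0.1962
C = 0.4 * 0.1962 = 0.0785%

0.0785


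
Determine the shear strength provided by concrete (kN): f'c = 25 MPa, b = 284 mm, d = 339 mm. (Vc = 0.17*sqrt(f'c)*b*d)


Vc = 0.17 * sqrt(25) * 284 * 339 / 1000
= 81.83 kN

81.83


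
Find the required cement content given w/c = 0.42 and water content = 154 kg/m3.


Cement = water / (w/c)
= 154 / 0.42
= 366.7 kg/m3

366.7


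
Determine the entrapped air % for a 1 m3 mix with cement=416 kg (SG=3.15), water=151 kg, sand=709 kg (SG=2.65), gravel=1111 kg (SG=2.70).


Vol cement = 416 / (3.15 * 1000) = 0.132063 m3
Vol water = 151 / 1000 = 0.151 m3
Vol sand = 709 / (2.65 * 1000) = 0.267547 m3
Vol gravel = 1111 / (2.70 * 1000) = 0.411481 m3
Total solid + water volume = 0.962092 m3
Air = (1 - 0.962092) * 100 = 3.79%

3.79


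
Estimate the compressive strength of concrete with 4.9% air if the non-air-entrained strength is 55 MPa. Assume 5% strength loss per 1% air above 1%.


Strength loss = (4.9 - 1) * 5 = 19.5%
f'c = 55 * (1 - 19.5/100)
= 44.27 MPa

44.27


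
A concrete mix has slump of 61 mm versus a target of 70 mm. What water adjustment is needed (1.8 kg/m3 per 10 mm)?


Difference = 70 - 61 = 9 mm
Water adjustment = 9 * 1.8 / 10 = 1.6 kg/m3

1.6


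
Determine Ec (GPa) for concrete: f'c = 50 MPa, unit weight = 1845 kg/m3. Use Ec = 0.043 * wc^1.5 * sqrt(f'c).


Ec = 0.043 * 1845^1.5 * sqrt(50) / 1000
= 24.1 GPa

24.1


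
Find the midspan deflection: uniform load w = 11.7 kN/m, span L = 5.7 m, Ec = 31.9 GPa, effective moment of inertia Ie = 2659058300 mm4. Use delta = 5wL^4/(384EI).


Convert: L = 5.7 m = 5700 mm, Ec = 31.9 GPa = 31900 MPa
delta = 5 * 11.7 * 5700^4 / (384 * 31900 * 2659058300)
= 1.9 mm

1.9


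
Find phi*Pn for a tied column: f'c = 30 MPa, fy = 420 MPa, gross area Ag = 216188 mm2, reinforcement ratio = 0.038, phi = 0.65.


Ast = rho * Ag = 0.038 * 216188 = 8215.144 mm2
phi*Pn = 0.65 * 0.80 * (0.85 * 30 * (216188 - 8215.144) + 420 * 8215.144) / 1000
= 4551.91 kN

4551.91


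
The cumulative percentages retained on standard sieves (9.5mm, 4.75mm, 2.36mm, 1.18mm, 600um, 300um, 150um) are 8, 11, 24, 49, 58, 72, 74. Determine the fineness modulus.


FM = sum(cumulative % retained) / 100
= 296 / 100
= 2.96

2.96


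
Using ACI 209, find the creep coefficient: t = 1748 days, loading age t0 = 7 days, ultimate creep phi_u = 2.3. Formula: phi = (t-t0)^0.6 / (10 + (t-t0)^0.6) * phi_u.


dt = 1748 - 7 = 1741
phi = 1741^0.6 / (10 + 1741^0.6) * 2.3
= 2.065

2.065


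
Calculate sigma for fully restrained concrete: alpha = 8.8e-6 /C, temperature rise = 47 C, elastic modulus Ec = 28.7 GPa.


sigma = alpha * dT * Ec
= 8.8e-6 * 47 * 28.7 * 1000
= 11.87 MPa

11.87


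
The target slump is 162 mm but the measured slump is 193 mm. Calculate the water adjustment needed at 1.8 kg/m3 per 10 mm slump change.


Difference = 162 - 193 = -31 mm
Water adjustment = -31 * 1.8 / 10 = -5.6 kg/m3

-5.6


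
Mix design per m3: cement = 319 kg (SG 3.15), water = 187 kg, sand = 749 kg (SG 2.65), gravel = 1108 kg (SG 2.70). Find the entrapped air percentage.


Vol cement = 319 / (3.15 * 1000) = 0.10127 m3
Vol water = 187 / 1000 = 0.187 m3
Vol sand = 749 / (2.65 * 1000) = 0.282642 m3
Vol gravel = 1108 / (2.70 * 1000) = 0.41037 m3
Total solid + water volume = 0.981282 m3
Air = (1 - 0.981282) * 100 = 1.87%

1.87


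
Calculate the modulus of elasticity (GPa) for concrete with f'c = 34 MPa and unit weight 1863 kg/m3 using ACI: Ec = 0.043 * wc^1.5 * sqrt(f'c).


Ec = 0.043 * 1863^1.5 * sqrt(34) / 1000
= 20.16 GPa

20.16


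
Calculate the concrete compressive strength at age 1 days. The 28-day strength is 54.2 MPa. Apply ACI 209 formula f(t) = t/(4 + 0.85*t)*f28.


f(1) = 1 / (4 + 0.85 * 1) * 54.2
= 1 / 4.85 * 54.2
= 11.18 MPa

11.18


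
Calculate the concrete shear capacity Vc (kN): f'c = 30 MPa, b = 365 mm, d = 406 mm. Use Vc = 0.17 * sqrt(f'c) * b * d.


Vc = 0.17 * sqrt(30) * 365 * 406 / 1000
= 137.98 kN

137.98


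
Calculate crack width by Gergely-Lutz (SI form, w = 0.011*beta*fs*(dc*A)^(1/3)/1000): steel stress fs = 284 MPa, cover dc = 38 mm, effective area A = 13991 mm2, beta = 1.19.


w = 0.011 * beta * fs * (dc * A)^(1/3) / 1000
= 0.011 * 1.19 * 284 * (38 * 13991)^(1/3) / 1000
= 0.301 mm

0.301


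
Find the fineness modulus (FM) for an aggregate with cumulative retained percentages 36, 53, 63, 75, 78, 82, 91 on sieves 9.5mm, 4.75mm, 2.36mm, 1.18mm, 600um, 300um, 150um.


FM = sum(cumulative % retained) / 100
= 478 / 100
= 4.78

4.78


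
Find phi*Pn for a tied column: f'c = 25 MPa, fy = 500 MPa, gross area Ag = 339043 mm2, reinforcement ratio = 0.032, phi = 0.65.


Ast = rho * Ag = 0.032 * 339043 = 10849.376 mm2
phi*Pn = 0.65 * 0.80 * (0.85 * 25 * (339043 - 10849.376) + 500 * 10849.376) / 1000
= 6447.38 kN

6447.38


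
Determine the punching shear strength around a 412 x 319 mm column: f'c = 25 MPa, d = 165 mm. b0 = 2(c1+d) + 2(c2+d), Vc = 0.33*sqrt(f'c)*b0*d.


b0 = 2*(412 + 165) + 2*(319 + 165) = 2122 mm
Vc = 0.33 * sqrt(25) * 2122 * 165 / 1000
= 577.71 kN

577.71


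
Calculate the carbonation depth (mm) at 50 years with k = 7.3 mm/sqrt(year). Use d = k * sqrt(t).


depth = k * sqrt(t)
= 7.3 * sqrt(50)
= 51.62 mm

51.62


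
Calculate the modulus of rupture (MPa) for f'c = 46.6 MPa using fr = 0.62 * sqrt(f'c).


fr = 0.62 * sqrt(46.6)
= 4.232 MPa

4.232


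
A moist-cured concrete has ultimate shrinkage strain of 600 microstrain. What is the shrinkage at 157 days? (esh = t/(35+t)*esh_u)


esh(157) = 157 / (35 + 157) * 600
= 157 / 192 * 600
= 490.6 microstrain

490.6


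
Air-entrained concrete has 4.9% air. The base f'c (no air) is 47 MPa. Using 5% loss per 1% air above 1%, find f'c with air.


Strength loss = (4.9 - 1) * 5 = 19.5%
f'c = 47 * (1 - 19.5/100)
= 37.83 MPa

37.83


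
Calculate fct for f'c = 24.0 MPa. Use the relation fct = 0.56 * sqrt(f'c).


fct = 0.56 * sqrt(24.0)
= 0.56 * 4.899
= 2.743 MPa

2.743


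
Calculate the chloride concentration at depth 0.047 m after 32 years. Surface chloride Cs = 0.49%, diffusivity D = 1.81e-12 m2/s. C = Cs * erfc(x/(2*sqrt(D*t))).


t_seconds = 32 * 365.25 * 24 * 3600 = 1009843200.0 s
arg = 0.047 / (2 * sqrt(1.81e-12 * 1009843200.0))
= 0.5497
erfc(0.5497) = 0.437
C = 0.49 * 0.437 = 0.2141%

0.2141


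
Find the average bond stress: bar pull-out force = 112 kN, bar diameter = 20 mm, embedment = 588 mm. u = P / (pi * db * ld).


u = P / (pi * db * ld)
= 112 * 1000 / (pi * 20 * 588)
= 3.032 MPa

3.032


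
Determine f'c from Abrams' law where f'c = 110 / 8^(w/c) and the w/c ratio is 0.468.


f'c = 110 / 8^0.468
= 110 / 2.646
= 41.57 MPa

41.57


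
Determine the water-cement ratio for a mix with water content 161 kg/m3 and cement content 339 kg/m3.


w/c = water / cement
w/c = 161 / 339 = 0.475

0.475


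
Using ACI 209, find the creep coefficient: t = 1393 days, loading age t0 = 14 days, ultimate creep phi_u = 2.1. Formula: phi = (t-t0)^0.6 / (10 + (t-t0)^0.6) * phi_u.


dt = 1393 - 14 = 1379
phi = 1379^0.6 / (10 + 1379^0.6) * 2.1
= 1.857

1.857
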